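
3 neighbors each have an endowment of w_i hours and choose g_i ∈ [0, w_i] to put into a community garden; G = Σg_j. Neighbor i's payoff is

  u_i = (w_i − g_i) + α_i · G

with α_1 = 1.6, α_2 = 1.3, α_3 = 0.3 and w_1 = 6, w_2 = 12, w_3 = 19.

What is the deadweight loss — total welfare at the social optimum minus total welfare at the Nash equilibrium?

41.8

∂u_i/∂g_i = α_i − 1, so neighbor i contributes w_i if α_i > 1, else 0.
α_i > 1 for i ∈ {1, 2}; NE contributions (6, 12, 0), G = 18.
W^NE = Σw_i − G^NE + (Σα_i)·G^NE = 37 + 2.2·18 = 76.6.
Planner: ∂(Σu_j)/∂g_i = Σα_j − 1 = 2.2 > 0, so everyone contributes w_i; G^SO = 37, W^SO = 37 + 2.2·37 = 118.4.
Deadweight loss = 41.8.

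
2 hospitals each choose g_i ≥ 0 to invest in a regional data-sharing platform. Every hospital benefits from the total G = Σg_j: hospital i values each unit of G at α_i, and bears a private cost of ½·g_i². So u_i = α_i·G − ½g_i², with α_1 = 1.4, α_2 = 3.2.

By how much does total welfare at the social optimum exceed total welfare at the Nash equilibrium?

6.1

Hospital i's FOC: ∂u_i/∂g_i = α_i − g_i = 0, so g_i* = α_i.
NE contributions = (1.4, 3.2); G = 4.6.
W^NE = (Σα)·G − ½Σα_i² = 4.6² − ½·12.2 = 15.06.
Planner sets g_i = Σα_j = 4.6 for every i, so G^SO = 2·4.6 = 9.2.
W^SO = (Σα)·G^SO − ½·2·(Σα)² = (2/2)·4.6² = 21.16.
Deadweight loss = W^SO − W^NE = 6.1.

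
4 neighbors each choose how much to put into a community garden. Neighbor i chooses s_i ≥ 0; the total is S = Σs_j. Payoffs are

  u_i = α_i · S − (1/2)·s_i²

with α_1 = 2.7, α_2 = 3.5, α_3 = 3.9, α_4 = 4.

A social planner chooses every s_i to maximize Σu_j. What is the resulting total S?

Planner FOC: ∂(Σu_j)/∂s_i = (Σα_j) − s_i = 0, so s_i^SO = Σα_j = 14.1 for every i; S^SO = 56.4.

56.4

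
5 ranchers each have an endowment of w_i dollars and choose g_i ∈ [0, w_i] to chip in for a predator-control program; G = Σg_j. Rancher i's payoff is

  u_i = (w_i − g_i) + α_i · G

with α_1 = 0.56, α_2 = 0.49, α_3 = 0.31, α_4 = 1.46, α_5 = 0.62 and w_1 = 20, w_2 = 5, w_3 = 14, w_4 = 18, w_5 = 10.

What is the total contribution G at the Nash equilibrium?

18

∂u_i/∂g_i = α_i − 1, so rancher i contributes w_i if α_i > 1, else 0.
α_i > 1 for i ∈ {4}; NE contributions (0, 0, 0, 18, 0), G = 18.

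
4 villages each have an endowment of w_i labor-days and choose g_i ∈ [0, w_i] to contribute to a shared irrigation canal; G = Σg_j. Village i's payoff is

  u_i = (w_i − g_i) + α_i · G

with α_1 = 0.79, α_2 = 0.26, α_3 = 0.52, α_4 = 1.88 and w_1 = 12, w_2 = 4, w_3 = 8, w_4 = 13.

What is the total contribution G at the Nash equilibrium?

∂u_i/∂g_i = α_i − 1, so village i contributes w_i if α_i > 1, else 0.
α_i > 1 for i ∈ {4}; NE contributions (0, 0, 0, 13), G = 13.

13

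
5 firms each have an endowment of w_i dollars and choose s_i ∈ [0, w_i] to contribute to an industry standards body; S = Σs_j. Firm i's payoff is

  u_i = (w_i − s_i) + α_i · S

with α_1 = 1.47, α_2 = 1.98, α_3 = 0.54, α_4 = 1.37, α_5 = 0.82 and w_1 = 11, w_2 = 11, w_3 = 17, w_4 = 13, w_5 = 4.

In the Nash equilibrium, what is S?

∂u_i/∂s_i = α_i − 1, so firm i contributes w_i if α_i > 1, else 0.
α_i > 1 for i ∈ {1, 2, 4}; NE contributions (11, 11, 0, 13, 0), S = 35.

35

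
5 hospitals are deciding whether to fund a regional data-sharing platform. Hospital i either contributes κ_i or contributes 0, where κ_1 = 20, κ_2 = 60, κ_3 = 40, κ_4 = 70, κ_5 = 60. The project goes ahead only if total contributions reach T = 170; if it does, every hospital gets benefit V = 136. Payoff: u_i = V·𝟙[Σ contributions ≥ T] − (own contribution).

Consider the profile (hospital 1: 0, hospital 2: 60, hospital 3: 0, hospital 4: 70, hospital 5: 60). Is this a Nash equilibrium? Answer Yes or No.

Yes

Total = 190 ≥ 170: provided.
Hospital 1 (pledges 0, payoff 136): pledging 20 → total 210, payoff 116. No gain.
Hospital 2 (pledges 60, payoff 76): dropping to 0 → total 130, payoff 0. No gain.
Hospital 3 (pledges 0, payoff 136): pledging 40 → total 230, payoff 96. No gain.
Hospital 4 (pledges 70, payoff 66): dropping to 0 → total 120, payoff 0. No gain.
Hospital 5 (pledges 60, payoff 76): dropping to 0 → total 130, payoff 0. No gain.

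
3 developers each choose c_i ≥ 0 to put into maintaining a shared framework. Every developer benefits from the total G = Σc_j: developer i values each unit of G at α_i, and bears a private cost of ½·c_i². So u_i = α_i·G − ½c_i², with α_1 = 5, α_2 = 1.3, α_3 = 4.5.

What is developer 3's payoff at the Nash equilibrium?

Developer i's FOC: ∂u_i/∂c_i = α_i − c_i = 0, so c_i* = α_i.
NE contributions = (5, 1.3, 4.5); G = 10.8.
u_3 = α_3·G − ½·(c_3)² = 4.5·10.8 − ½·4.5² = 38.475.

38.475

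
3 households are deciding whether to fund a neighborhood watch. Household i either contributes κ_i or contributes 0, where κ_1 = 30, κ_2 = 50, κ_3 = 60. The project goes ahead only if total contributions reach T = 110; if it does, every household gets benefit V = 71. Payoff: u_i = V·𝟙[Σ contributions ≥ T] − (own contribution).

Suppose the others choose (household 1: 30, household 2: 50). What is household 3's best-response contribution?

Others' total = 80. Contributing 60 brings total to 140 ≥ 110: gain V − κ_3 = 11.
Best response: 60.

60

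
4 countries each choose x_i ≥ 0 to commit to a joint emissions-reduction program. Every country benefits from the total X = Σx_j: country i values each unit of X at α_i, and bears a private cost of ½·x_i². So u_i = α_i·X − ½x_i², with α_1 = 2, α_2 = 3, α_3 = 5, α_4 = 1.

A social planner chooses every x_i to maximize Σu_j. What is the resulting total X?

Planner FOC: ∂(Σu_j)/∂x_i = (Σα_j) − x_i = 0, so x_i^SO = Σα_j = 11 for every i; X^SO = 44.

44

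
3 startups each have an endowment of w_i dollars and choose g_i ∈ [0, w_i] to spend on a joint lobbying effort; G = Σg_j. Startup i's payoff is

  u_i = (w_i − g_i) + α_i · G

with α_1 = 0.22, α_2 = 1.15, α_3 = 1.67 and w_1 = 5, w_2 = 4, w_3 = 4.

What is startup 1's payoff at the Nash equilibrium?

∂u_i/∂g_i = α_i − 1, so startup i contributes w_i if α_i > 1, else 0.
α_i > 1 for i ∈ {2, 3}; NE contributions (0, 4, 4), G = 8.
u_1 = (5 − 0) + 0.22·8 = 6.76.

6.76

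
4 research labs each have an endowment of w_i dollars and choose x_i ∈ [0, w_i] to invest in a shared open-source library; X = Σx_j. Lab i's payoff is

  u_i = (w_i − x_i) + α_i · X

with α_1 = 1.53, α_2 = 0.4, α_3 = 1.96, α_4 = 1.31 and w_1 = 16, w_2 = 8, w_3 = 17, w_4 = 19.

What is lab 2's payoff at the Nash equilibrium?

∂u_i/∂x_i = α_i − 1, so lab i contributes w_i if α_i > 1, else 0.
α_i > 1 for i ∈ {1, 3, 4}; NE contributions (16, 0, 17, 19), X = 52.
u_2 = (8 − 0) + 0.4·52 = 28.8.

28.8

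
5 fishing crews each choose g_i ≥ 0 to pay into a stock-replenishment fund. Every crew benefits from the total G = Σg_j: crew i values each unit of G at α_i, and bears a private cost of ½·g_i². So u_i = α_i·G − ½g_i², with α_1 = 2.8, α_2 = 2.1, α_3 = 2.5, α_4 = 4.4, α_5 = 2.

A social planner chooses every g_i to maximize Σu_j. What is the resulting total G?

Planner FOC: ∂(Σu_j)/∂g_i = (Σα_j) − g_i = 0, so g_i^SO = Σα_j = 13.8 for every i; G^SO = 69.

69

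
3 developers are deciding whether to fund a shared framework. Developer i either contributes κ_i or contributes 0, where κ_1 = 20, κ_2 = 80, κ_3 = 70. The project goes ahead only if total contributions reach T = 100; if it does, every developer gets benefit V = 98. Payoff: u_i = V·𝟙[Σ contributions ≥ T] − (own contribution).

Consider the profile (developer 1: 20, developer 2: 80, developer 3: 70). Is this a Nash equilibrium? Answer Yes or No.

Total = 170 ≥ 100: provided.
Developer 1 (pledges 20, payoff 78): dropping to 0 → total 150, payoff 98. Profitable deviation.

No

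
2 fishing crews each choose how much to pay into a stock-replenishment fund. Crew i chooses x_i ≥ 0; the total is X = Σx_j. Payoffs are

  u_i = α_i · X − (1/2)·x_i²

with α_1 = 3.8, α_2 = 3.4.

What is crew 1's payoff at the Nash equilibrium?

Crew i's FOC: ∂u_i/∂x_i = α_i − x_i = 0, so x_i* = α_i.
NE contributions = (3.8, 3.4); X = 7.2.
u_1 = α_1·X − ½·(x_1)² = 3.8·7.2 − ½·3.8² = 20.14.

20.14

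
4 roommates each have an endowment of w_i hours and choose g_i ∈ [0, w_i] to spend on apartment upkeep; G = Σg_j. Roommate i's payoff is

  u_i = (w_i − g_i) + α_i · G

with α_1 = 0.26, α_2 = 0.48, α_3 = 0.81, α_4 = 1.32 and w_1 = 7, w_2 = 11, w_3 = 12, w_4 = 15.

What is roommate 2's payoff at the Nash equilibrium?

∂u_i/∂g_i = α_i − 1, so roommate i contributes w_i if α_i > 1, else 0.
α_i > 1 for i ∈ {4}; NE contributions (0, 0, 0, 15), G = 15.
u_2 = (11 − 0) + 0.48·15 = 18.2.

18.2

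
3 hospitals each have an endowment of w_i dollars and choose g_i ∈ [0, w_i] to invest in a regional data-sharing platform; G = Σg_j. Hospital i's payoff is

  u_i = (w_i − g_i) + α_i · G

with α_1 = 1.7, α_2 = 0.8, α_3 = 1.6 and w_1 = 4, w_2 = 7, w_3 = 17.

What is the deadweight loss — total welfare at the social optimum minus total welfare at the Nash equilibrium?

∂u_i/∂g_i = α_i − 1, so hospital i contributes w_i if α_i > 1, else 0.
α_i > 1 for i ∈ {1, 3}; NE contributions (4, 0, 17), G = 21.
W^NE = Σw_i − G^NE + (Σα_i)·G^NE = 28 + 3.1·21 = 93.1.
Planner: ∂(Σu_j)/∂g_i = Σα_j − 1 = 3.1 > 0, so everyone contributes w_i; G^SO = 28, W^SO = 28 + 3.1·28 = 114.8.
Deadweight loss = 21.7.

21.7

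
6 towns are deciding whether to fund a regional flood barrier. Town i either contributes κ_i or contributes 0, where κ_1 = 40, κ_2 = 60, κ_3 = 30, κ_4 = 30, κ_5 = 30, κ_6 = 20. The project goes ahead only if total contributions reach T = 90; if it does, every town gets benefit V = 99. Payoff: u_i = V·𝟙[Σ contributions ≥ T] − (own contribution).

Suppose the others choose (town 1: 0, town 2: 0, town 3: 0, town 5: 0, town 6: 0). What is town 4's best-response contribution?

Others' total = 0. Even contributing 30 gives 30 < 90: no benefit either way.
Best response: 0.

0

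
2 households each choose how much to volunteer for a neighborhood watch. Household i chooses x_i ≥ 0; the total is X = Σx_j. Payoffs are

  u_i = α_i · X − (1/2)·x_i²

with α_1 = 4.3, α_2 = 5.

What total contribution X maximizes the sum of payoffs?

Planner FOC: ∂(Σu_j)/∂x_i = (Σα_j) − x_i = 0, so x_i^SO = Σα_j = 9.3 for every i; X^SO = 18.6.

18.6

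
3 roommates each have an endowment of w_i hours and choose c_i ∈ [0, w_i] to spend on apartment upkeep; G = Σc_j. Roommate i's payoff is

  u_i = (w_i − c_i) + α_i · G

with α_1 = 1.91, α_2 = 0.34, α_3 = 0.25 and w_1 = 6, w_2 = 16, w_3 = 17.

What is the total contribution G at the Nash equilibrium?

∂u_i/∂c_i = α_i − 1, so roommate i contributes w_i if α_i > 1, else 0.
α_i > 1 for i ∈ {1}; NE contributions (6, 0, 0), G = 6.

6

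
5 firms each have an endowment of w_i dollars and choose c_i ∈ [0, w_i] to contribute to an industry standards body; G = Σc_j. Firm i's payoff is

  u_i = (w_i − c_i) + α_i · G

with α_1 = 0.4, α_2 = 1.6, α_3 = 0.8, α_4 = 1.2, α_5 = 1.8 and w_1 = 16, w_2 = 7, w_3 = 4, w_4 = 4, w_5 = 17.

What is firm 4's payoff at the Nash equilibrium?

33.6

∂u_i/∂c_i = α_i − 1, so firm i contributes w_i if α_i > 1, else 0.
α_i > 1 for i ∈ {2, 4, 5}; NE contributions (0, 7, 0, 4, 17), G = 28.
u_4 = (4 − 4) + 1.2·28 = 33.6.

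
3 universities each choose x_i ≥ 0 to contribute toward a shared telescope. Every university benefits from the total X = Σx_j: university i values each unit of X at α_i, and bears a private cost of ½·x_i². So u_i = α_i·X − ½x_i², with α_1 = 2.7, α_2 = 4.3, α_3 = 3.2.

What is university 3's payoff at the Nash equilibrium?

University i's FOC: ∂u_i/∂x_i = α_i − x_i = 0, so x_i* = α_i.
NE contributions = (2.7, 4.3, 3.2); X = 10.2.
u_3 = α_3·X − ½·(x_3)² = 3.2·10.2 − ½·3.2² = 27.52.

27.52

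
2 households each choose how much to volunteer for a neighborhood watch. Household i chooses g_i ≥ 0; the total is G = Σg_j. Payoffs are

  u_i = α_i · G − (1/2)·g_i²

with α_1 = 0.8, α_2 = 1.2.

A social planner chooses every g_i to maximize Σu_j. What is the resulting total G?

4

Planner FOC: ∂(Σu_j)/∂g_i = (Σα_j) − g_i = 0, so g_i^SO = Σα_j = 2 for every i; G^SO = 4.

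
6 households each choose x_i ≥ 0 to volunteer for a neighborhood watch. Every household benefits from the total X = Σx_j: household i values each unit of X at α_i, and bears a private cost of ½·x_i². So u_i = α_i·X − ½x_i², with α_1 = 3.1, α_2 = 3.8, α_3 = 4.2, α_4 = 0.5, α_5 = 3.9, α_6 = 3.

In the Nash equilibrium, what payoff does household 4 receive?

9.125

Household i's FOC: ∂u_i/∂x_i = α_i − x_i = 0, so x_i* = α_i.
NE contributions = (3.1, 3.8, 4.2, 0.5, 3.9, 3); X = 18.5.
u_4 = α_4·X − ½·(x_4)² = 0.5·18.5 − ½·0.5² = 9.125.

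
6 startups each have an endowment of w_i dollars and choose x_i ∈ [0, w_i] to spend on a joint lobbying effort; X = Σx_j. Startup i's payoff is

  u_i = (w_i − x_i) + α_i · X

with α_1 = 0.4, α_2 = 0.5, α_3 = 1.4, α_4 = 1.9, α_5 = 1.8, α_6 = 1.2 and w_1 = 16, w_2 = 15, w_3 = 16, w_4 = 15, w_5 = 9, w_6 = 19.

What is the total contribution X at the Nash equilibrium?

59

∂u_i/∂x_i = α_i − 1, so startup i contributes w_i if α_i > 1, else 0.
α_i > 1 for i ∈ {3, 4, 5, 6}; NE contributions (0, 0, 16, 15, 9, 19), X = 59.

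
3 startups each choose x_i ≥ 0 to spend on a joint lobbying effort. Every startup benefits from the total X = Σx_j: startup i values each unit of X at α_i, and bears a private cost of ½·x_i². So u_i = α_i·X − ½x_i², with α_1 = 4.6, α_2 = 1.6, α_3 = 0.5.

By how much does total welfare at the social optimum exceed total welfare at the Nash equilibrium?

Startup i's FOC: ∂u_i/∂x_i = α_i − x_i = 0, so x_i* = α_i.
NE contributions = (4.6, 1.6, 0.5); X = 6.7.
W^NE = (Σα)·X − ½Σα_i² = 6.7² − ½·23.97 = 32.905.
Planner sets x_i = Σα_j = 6.7 for every i, so X^SO = 3·6.7 = 20.1.
W^SO = (Σα)·X^SO − ½·3·(Σα)² = (3/2)·6.7² = 67.335.
Deadweight loss = W^SO − W^NE = 34.43.

34.43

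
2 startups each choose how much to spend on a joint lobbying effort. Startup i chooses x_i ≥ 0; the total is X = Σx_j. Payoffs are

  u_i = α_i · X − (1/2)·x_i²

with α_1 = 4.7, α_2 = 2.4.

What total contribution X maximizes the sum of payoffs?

Planner FOC: ∂(Σu_j)/∂x_i = (Σα_j) − x_i = 0, so x_i^SO = Σα_j = 7.1 for every i; X^SO = 14.2.

14.2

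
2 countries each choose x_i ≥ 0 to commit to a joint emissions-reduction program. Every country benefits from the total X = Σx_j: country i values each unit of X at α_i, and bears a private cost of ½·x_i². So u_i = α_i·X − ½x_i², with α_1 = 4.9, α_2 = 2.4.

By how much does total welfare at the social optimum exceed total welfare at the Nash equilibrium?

14.885

Country i's FOC: ∂u_i/∂x_i = α_i − x_i = 0, so x_i* = α_i.
NE contributions = (4.9, 2.4); X = 7.3.
W^NE = (Σα)·X − ½Σα_i² = 7.3² − ½·29.77 = 38.405.
Planner sets x_i = Σα_j = 7.3 for every i, so X^SO = 2·7.3 = 14.6.
W^SO = (Σα)·X^SO − ½·2·(Σα)² = (2/2)·7.3² = 53.29.
Deadweight loss = W^SO − W^NE = 14.885.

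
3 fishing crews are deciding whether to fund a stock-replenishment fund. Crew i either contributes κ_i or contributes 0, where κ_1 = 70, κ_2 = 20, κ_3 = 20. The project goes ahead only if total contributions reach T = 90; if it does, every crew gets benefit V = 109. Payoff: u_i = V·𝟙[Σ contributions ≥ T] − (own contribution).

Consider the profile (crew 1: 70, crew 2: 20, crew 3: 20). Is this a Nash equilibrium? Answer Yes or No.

No

Total = 110 ≥ 90: provided.
Crew 1 (pledges 70, payoff 39): dropping to 0 → total 40, payoff 0. No gain.
Crew 2 (pledges 20, payoff 89): dropping to 0 → total 90, payoff 109. Profitable deviation.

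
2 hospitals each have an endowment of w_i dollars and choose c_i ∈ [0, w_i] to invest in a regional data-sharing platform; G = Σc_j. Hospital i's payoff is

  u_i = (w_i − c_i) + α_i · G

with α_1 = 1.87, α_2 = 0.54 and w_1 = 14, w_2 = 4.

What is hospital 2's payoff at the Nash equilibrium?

∂u_i/∂c_i = α_i − 1, so hospital i contributes w_i if α_i > 1, else 0.
α_i > 1 for i ∈ {1}; NE contributions (14, 0), G = 14.
u_2 = (4 − 0) + 0.54·14 = 11.56.

11.56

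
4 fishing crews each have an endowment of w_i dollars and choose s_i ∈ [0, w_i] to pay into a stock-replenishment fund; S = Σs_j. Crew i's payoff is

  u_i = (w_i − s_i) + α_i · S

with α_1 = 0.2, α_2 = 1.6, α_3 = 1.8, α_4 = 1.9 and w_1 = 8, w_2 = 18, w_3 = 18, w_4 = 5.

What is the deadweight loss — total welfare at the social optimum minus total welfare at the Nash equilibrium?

36

∂u_i/∂s_i = α_i − 1, so crew i contributes w_i if α_i > 1, else 0.
α_i > 1 for i ∈ {2, 3, 4}; NE contributions (0, 18, 18, 5), S = 41.
W^NE = Σw_i − S^NE + (Σα_i)·S^NE = 49 + 4.5·41 = 233.5.
Planner: ∂(Σu_j)/∂s_i = Σα_j − 1 = 4.5 > 0, so everyone contributes w_i; S^SO = 49, W^SO = 49 + 4.5·49 = 269.5.
Deadweight loss = 36.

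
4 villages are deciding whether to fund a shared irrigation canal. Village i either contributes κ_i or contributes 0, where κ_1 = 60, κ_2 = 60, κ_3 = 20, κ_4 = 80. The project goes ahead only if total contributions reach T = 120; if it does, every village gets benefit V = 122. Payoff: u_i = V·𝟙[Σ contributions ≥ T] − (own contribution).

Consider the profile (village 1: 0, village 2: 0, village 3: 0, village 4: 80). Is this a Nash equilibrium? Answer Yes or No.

Total = 80 < 120: not provided.
Village 1 (pledges 0, payoff 0): pledging 60 → total 140, payoff 62. Profitable deviation.

No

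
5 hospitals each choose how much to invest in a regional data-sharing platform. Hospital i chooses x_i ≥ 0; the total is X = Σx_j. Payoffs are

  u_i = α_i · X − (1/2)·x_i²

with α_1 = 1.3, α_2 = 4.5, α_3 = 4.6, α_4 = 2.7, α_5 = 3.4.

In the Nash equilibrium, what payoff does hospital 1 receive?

Hospital i's FOC: ∂u_i/∂x_i = α_i − x_i = 0, so x_i* = α_i.
NE contributions = (1.3, 4.5, 4.6, 2.7, 3.4); X = 16.5.
u_1 = α_1·X − ½·(x_1)² = 1.3·16.5 − ½·1.3² = 20.605.

20.605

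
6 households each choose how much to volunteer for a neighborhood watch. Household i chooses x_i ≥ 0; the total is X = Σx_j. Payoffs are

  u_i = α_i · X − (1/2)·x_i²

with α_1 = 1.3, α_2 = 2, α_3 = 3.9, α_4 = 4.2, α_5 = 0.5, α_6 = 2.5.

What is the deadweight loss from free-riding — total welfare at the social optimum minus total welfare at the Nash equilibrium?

Household i's FOC: ∂u_i/∂x_i = α_i − x_i = 0, so x_i* = α_i.
NE contributions = (1.3, 2, 3.9, 4.2, 0.5, 2.5); X = 14.4.
W^NE = (Σα)·X − ½Σα_i² = 14.4² − ½·45.04 = 184.84.
Planner sets x_i = Σα_j = 14.4 for every i, so X^SO = 6·14.4 = 86.4.
W^SO = (Σα)·X^SO − ½·6·(Σα)² = (6/2)·14.4² = 622.08.
Deadweight loss = W^SO − W^NE = 437.24.

437.24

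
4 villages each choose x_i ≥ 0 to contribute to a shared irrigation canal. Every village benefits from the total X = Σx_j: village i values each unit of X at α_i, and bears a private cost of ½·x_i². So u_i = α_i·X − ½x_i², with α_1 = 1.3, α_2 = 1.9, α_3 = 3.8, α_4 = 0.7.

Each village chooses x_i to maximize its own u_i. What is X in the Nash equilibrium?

7.7

Village i's FOC: ∂u_i/∂x_i = α_i − x_i = 0, so x_i* = α_i.
NE contributions = (1.3, 1.9, 3.8, 0.7); X = 7.7.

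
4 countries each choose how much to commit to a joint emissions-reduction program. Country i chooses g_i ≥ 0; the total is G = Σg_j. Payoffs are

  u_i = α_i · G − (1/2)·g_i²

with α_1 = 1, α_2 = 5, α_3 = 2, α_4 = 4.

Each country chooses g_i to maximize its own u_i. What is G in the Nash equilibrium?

12

Country i's FOC: ∂u_i/∂g_i = α_i − g_i = 0, so g_i* = α_i.
NE contributions = (1, 5, 2, 4); G = 12.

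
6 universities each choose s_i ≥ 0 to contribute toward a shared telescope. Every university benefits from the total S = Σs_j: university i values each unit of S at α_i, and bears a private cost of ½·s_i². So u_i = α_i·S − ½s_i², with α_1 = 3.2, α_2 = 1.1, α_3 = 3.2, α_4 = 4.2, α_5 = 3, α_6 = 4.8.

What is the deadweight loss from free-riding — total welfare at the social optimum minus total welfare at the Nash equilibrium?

University i's FOC: ∂u_i/∂s_i = α_i − s_i = 0, so s_i* = α_i.
NE contributions = (3.2, 1.1, 3.2, 4.2, 3, 4.8); S = 19.5.
W^NE = (Σα)·S − ½Σα_i² = 19.5² − ½·71.37 = 344.565.
Planner sets s_i = Σα_j = 19.5 for every i, so S^SO = 6·19.5 = 117.
W^SO = (Σα)·S^SO − ½·6·(Σα)² = (6/2)·19.5² = 1140.75.
Deadweight loss = W^SO − W^NE = 796.185.

796.185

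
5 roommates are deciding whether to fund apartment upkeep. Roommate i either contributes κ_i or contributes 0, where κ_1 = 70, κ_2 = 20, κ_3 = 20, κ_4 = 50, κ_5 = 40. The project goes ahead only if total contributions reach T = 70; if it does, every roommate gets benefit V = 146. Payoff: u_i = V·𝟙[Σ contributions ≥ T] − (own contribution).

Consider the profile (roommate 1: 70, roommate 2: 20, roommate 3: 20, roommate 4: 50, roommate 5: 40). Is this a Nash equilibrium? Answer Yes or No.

No

Total = 200 ≥ 70: provided.
Roommate 1 (pledges 70, payoff 76): dropping to 0 → total 130, payoff 146. Profitable deviation.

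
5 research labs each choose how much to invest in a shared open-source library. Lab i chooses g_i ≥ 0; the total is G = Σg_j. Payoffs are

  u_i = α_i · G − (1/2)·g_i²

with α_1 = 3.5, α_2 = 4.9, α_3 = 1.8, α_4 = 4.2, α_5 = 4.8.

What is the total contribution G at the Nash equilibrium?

19.2

Lab i's FOC: ∂u_i/∂g_i = α_i − g_i = 0, so g_i* = α_i.
NE contributions = (3.5, 4.9, 1.8, 4.2, 4.8); G = 19.2.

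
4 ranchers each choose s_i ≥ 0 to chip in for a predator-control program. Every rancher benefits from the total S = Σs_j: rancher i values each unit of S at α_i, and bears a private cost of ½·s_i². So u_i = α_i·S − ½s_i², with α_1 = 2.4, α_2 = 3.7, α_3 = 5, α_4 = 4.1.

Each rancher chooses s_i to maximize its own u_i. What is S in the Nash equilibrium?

Rancher i's FOC: ∂u_i/∂s_i = α_i − s_i = 0, so s_i* = α_i.
NE contributions = (2.4, 3.7, 5, 4.1); S = 15.2.

15.2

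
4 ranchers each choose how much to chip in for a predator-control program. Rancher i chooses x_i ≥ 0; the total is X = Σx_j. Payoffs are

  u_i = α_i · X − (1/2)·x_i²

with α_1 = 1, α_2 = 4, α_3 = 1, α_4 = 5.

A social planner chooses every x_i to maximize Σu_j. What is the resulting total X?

Planner FOC: ∂(Σu_j)/∂x_i = (Σα_j) − x_i = 0, so x_i^SO = Σα_j = 11 for every i; X^SO = 44.

44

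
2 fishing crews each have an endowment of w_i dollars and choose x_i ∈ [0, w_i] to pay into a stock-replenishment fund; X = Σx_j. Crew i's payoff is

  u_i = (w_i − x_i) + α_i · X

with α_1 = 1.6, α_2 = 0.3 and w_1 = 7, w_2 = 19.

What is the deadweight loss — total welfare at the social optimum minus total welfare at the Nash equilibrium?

∂u_i/∂x_i = α_i − 1, so crew i contributes w_i if α_i > 1, else 0.
α_i > 1 for i ∈ {1}; NE contributions (7, 0), X = 7.
W^NE = Σw_i − X^NE + (Σα_i)·X^NE = 26 + 0.9·7 = 32.3.
Planner: ∂(Σu_j)/∂x_i = Σα_j − 1 = 0.9 > 0, so everyone contributes w_i; X^SO = 26, W^SO = 26 + 0.9·26 = 49.4.
Deadweight loss = 17.1.

17.1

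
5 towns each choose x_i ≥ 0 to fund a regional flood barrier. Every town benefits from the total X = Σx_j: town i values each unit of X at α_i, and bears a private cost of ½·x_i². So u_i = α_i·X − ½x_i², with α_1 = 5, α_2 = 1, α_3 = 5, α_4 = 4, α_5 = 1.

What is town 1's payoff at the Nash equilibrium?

Town i's FOC: ∂u_i/∂x_i = α_i − x_i = 0, so x_i* = α_i.
NE contributions = (5, 1, 5, 4, 1); X = 16.
u_1 = α_1·X − ½·(x_1)² = 5·16 − ½·5² = 67.5.

67.5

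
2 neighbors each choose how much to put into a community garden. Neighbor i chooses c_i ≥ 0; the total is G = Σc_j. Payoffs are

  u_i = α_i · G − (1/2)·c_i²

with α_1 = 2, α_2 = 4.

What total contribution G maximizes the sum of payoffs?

12

Planner FOC: ∂(Σu_j)/∂c_i = (Σα_j) − c_i = 0, so c_i^SO = Σα_j = 6 for every i; G^SO = 12.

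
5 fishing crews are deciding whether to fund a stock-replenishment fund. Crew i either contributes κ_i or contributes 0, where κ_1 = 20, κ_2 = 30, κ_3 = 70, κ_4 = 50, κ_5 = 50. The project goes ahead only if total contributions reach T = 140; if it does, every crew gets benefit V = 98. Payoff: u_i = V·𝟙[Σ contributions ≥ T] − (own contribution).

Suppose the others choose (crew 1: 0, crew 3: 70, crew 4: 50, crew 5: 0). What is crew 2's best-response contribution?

30

Others' total = 120. Contributing 30 brings total to 150 ≥ 140: gain V − κ_2 = 68.
Best response: 30.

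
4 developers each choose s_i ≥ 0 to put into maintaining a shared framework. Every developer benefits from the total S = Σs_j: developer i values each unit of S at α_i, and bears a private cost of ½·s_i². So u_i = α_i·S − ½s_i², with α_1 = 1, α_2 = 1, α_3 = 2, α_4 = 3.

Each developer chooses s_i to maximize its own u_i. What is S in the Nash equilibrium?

Developer i's FOC: ∂u_i/∂s_i = α_i − s_i = 0, so s_i* = α_i.
NE contributions = (1, 1, 2, 3); S = 7.

7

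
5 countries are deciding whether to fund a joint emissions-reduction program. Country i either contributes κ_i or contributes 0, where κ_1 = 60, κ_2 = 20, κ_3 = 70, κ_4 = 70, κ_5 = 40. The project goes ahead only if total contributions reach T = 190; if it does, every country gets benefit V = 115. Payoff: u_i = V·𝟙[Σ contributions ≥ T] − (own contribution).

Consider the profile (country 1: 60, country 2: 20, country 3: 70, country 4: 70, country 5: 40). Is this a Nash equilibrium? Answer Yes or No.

Total = 260 ≥ 190: provided.
Country 1 (pledges 60, payoff 55): dropping to 0 → total 200, payoff 115. Profitable deviation.

No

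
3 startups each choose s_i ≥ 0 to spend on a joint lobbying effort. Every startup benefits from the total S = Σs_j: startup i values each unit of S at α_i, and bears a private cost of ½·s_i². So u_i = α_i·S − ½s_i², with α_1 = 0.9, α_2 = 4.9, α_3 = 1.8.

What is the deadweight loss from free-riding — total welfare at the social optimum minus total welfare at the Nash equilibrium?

Startup i's FOC: ∂u_i/∂s_i = α_i − s_i = 0, so s_i* = α_i.
NE contributions = (0.9, 4.9, 1.8); S = 7.6.
W^NE = (Σα)·S − ½Σα_i² = 7.6² − ½·28.06 = 43.73.
Planner sets s_i = Σα_j = 7.6 for every i, so S^SO = 3·7.6 = 22.8.
W^SO = (Σα)·S^SO − ½·3·(Σα)² = (3/2)·7.6² = 86.64.
Deadweight loss = W^SO − W^NE = 42.91.

42.91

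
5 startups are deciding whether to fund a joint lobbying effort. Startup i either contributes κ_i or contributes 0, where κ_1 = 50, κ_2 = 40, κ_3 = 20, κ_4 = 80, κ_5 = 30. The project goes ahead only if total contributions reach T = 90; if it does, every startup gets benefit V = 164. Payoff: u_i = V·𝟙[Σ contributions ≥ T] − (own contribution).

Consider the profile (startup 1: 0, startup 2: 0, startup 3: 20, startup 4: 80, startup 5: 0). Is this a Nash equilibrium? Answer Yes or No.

Total = 100 ≥ 90: provided.
Startup 1 (pledges 0, payoff 164): pledging 50 → total 150, payoff 114. No gain.
Startup 2 (pledges 0, payoff 164): pledging 40 → total 140, payoff 124. No gain.
Startup 3 (pledges 20, payoff 144): dropping to 0 → total 80, payoff 0. No gain.
Startup 4 (pledges 80, payoff 84): dropping to 0 → total 20, payoff 0. No gain.
Startup 5 (pledges 0, payoff 164): pledging 30 → total 130, payoff 134. No gain.

Yes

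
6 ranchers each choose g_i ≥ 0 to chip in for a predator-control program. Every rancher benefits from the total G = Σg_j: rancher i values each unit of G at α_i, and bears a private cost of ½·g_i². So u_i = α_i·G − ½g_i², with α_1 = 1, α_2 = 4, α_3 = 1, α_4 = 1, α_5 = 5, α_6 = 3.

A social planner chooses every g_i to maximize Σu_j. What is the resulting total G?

90

Planner FOC: ∂(Σu_j)/∂g_i = (Σα_j) − g_i = 0, so g_i^SO = Σα_j = 15 for every i; G^SO = 90.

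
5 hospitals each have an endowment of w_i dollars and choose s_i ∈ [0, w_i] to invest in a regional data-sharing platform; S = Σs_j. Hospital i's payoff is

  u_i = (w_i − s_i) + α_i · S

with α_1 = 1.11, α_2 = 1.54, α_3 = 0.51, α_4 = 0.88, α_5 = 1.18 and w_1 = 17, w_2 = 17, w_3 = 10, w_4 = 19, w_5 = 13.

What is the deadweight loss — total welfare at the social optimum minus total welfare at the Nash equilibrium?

122.38

∂u_i/∂s_i = α_i − 1, so hospital i contributes w_i if α_i > 1, else 0.
α_i > 1 for i ∈ {1, 2, 5}; NE contributions (17, 17, 0, 0, 13), S = 47.
W^NE = Σw_i − S^NE + (Σα_i)·S^NE = 76 + 4.22·47 = 274.34.
Planner: ∂(Σu_j)/∂s_i = Σα_j − 1 = 4.22 > 0, so everyone contributes w_i; S^SO = 76, W^SO = 76 + 4.22·76 = 396.72.
Deadweight loss = 122.38.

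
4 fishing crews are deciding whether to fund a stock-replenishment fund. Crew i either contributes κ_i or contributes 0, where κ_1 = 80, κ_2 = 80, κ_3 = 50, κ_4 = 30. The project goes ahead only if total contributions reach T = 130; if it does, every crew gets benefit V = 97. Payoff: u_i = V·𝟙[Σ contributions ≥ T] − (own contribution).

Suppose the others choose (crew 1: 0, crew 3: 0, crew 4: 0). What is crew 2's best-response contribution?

Others' total = 0. Even contributing 80 gives 80 < 130: no benefit either way.
Best response: 0.

0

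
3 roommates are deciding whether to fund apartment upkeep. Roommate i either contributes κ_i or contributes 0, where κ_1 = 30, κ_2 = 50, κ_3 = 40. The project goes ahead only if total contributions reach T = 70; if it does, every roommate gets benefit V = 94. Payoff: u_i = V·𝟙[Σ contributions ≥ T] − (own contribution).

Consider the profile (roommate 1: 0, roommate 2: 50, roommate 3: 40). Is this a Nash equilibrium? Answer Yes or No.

Yes

Total = 90 ≥ 70: provided.
Roommate 1 (pledges 0, payoff 94): pledging 30 → total 120, payoff 64. No gain.
Roommate 2 (pledges 50, payoff 44): dropping to 0 → total 40, payoff 0. No gain.
Roommate 3 (pledges 40, payoff 54): dropping to 0 → total 50, payoff 0. No gain.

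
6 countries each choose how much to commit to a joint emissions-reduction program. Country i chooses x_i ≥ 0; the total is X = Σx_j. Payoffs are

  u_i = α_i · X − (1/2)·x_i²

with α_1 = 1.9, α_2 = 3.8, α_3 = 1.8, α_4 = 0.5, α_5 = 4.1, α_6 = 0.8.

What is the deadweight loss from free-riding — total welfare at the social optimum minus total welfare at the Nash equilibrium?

352.315

Country i's FOC: ∂u_i/∂x_i = α_i − x_i = 0, so x_i* = α_i.
NE contributions = (1.9, 3.8, 1.8, 0.5, 4.1, 0.8); X = 12.9.
W^NE = (Σα)·X − ½Σα_i² = 12.9² − ½·38.99 = 146.915.
Planner sets x_i = Σα_j = 12.9 for every i, so X^SO = 6·12.9 = 77.4.
W^SO = (Σα)·X^SO − ½·6·(Σα)² = (6/2)·12.9² = 499.23.
Deadweight loss = W^SO − W^NE = 352.315.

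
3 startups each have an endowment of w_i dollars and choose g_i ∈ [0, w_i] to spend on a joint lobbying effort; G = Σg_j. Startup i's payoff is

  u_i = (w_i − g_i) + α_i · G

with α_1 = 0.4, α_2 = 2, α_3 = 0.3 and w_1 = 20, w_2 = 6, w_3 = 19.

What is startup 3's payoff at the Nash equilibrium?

20.8

∂u_i/∂g_i = α_i − 1, so startup i contributes w_i if α_i > 1, else 0.
α_i > 1 for i ∈ {2}; NE contributions (0, 6, 0), G = 6.
u_3 = (19 − 0) + 0.3·6 = 20.8.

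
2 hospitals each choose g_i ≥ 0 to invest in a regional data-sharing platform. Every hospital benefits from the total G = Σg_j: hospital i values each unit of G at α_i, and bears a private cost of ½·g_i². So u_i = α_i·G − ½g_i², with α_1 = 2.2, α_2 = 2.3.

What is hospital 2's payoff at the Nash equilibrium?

7.705

Hospital i's FOC: ∂u_i/∂g_i = α_i − g_i = 0, so g_i* = α_i.
NE contributions = (2.2, 2.3); G = 4.5.
u_2 = α_2·G − ½·(g_2)² = 2.3·4.5 − ½·2.3² = 7.705.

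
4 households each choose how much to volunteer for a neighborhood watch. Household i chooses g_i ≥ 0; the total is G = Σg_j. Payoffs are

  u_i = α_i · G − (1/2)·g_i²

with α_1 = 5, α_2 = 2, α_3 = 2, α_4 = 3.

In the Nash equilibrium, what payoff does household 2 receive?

22

Household i's FOC: ∂u_i/∂g_i = α_i − g_i = 0, so g_i* = α_i.
NE contributions = (5, 2, 2, 3); G = 12.
u_2 = α_2·G − ½·(g_2)² = 2·12 − ½·2² = 22.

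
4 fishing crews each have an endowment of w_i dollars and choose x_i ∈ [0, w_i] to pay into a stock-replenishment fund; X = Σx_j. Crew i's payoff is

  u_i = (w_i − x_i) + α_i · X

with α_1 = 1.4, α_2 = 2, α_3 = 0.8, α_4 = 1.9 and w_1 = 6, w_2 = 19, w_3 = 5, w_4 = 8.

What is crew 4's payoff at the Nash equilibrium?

62.7

∂u_i/∂x_i = α_i − 1, so crew i contributes w_i if α_i > 1, else 0.
α_i > 1 for i ∈ {1, 2, 4}; NE contributions (6, 19, 0, 8), X = 33.
u_4 = (8 − 8) + 1.9·33 = 62.7.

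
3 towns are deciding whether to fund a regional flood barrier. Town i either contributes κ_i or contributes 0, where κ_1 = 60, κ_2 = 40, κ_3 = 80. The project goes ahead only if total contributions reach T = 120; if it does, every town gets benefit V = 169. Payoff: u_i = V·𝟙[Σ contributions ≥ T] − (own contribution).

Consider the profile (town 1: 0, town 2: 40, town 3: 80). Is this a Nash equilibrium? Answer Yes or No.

Yes

Total = 120 ≥ 120: provided.
Town 1 (pledges 0, payoff 169): pledging 60 → total 180, payoff 109. No gain.
Town 2 (pledges 40, payoff 129): dropping to 0 → total 80, payoff 0. No gain.
Town 3 (pledges 80, payoff 89): dropping to 0 → total 40, payoff 0. No gain.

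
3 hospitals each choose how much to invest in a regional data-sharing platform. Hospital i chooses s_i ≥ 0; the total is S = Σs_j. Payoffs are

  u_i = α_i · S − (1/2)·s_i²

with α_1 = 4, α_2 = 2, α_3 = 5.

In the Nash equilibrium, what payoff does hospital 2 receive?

20

Hospital i's FOC: ∂u_i/∂s_i = α_i − s_i = 0, so s_i* = α_i.
NE contributions = (4, 2, 5); S = 11.
u_2 = α_2·S − ½·(s_2)² = 2·11 − ½·2² = 20.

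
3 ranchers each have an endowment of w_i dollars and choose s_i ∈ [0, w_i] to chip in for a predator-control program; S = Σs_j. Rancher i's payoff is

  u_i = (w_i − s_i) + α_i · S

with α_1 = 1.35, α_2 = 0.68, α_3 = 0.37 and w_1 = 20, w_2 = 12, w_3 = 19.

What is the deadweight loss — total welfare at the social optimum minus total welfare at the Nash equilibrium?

∂u_i/∂s_i = α_i − 1, so rancher i contributes w_i if α_i > 1, else 0.
α_i > 1 for i ∈ {1}; NE contributions (20, 0, 0), S = 20.
W^NE = Σw_i − S^NE + (Σα_i)·S^NE = 51 + 1.4·20 = 79.
Planner: ∂(Σu_j)/∂s_i = Σα_j − 1 = 1.4 > 0, so everyone contributes w_i; S^SO = 51, W^SO = 51 + 1.4·51 = 122.4.
Deadweight loss = 43.4.

43.4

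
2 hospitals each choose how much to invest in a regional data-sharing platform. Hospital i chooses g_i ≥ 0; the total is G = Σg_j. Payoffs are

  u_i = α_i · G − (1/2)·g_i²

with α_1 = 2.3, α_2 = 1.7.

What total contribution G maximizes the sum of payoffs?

8

Planner FOC: ∂(Σu_j)/∂g_i = (Σα_j) − g_i = 0, so g_i^SO = Σα_j = 4 for every i; G^SO = 8.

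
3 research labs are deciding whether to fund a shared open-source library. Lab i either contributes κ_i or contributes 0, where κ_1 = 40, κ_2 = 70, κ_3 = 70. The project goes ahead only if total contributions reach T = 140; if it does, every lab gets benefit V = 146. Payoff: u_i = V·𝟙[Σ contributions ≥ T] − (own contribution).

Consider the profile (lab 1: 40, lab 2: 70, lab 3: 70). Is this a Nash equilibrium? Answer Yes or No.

No

Total = 180 ≥ 140: provided.
Lab 1 (pledges 40, payoff 106): dropping to 0 → total 140, payoff 146. Profitable deviation.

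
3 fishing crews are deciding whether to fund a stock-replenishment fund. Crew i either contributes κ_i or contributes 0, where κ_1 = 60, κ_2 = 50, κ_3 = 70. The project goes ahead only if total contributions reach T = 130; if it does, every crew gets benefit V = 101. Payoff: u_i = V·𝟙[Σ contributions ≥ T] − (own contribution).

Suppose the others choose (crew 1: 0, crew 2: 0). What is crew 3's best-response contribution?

0

Others' total = 0. Even contributing 70 gives 70 < 130: no benefit either way.
Best response: 0.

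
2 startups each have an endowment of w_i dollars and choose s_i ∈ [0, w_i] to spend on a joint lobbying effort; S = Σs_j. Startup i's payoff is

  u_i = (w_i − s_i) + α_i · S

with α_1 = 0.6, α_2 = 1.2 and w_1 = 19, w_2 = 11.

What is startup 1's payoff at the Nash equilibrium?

∂u_i/∂s_i = α_i − 1, so startup i contributes w_i if α_i > 1, else 0.
α_i > 1 for i ∈ {2}; NE contributions (0, 11), S = 11.
u_1 = (19 − 0) + 0.6·11 = 25.6.

25.6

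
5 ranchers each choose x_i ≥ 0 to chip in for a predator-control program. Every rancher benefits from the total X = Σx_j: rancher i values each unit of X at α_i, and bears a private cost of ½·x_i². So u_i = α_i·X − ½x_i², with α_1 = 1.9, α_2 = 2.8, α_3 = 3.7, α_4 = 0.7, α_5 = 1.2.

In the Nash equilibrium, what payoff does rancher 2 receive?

Rancher i's FOC: ∂u_i/∂x_i = α_i − x_i = 0, so x_i* = α_i.
NE contributions = (1.9, 2.8, 3.7, 0.7, 1.2); X = 10.3.
u_2 = α_2·X − ½·(x_2)² = 2.8·10.3 − ½·2.8² = 24.92.

24.92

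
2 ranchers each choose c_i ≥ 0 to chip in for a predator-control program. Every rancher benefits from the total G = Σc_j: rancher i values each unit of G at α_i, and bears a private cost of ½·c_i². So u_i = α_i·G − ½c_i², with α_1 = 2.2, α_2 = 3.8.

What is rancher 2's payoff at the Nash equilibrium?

Rancher i's FOC: ∂u_i/∂c_i = α_i − c_i = 0, so c_i* = α_i.
NE contributions = (2.2, 3.8); G = 6.
u_2 = α_2·G − ½·(c_2)² = 3.8·6 − ½·3.8² = 15.58.

15.58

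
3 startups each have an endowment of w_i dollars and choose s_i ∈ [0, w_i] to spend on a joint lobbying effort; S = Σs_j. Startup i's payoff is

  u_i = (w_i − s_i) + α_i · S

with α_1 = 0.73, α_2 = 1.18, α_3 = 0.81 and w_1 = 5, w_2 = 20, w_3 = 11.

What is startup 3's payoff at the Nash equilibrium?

27.2

∂u_i/∂s_i = α_i − 1, so startup i contributes w_i if α_i > 1, else 0.
α_i > 1 for i ∈ {2}; NE contributions (0, 20, 0), S = 20.
u_3 = (11 − 0) + 0.81·20 = 27.2.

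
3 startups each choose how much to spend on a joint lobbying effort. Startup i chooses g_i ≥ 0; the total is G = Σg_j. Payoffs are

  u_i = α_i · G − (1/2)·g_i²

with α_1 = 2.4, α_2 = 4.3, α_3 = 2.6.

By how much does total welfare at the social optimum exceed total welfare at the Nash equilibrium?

58.75

Startup i's FOC: ∂u_i/∂g_i = α_i − g_i = 0, so g_i* = α_i.
NE contributions = (2.4, 4.3, 2.6); G = 9.3.
W^NE = (Σα)·G − ½Σα_i² = 9.3² − ½·31.01 = 70.985.
Planner sets g_i = Σα_j = 9.3 for every i, so G^SO = 3·9.3 = 27.9.
W^SO = (Σα)·G^SO − ½·3·(Σα)² = (3/2)·9.3² = 129.735.
Deadweight loss = W^SO − W^NE = 58.75.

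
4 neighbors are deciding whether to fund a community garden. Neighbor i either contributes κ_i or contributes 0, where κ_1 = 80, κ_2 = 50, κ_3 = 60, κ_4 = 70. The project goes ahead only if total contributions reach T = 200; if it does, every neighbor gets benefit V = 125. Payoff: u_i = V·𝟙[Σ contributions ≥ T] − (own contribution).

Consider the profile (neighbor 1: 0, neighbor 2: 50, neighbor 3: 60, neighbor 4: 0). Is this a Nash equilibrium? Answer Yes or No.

No

Total = 110 < 200: not provided.
Neighbor 1 (pledges 0, payoff 0): pledging 80 → total 190, payoff -80. No gain.
Neighbor 2 (pledges 50, payoff -50): dropping to 0 → total 60, payoff 0. Profitable deviation.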